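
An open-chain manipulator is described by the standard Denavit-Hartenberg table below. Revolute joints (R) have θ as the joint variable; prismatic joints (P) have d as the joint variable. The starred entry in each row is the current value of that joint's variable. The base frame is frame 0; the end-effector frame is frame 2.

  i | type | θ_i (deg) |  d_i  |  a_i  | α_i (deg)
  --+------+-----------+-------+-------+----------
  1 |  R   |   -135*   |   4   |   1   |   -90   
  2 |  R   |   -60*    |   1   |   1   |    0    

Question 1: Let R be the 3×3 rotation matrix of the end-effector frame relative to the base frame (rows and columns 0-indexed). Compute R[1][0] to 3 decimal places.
-0.354

End-effector x-axis (col 0 of R) = (-0.3536,-0.3536,0.8660)
R[1][0] = -0.3536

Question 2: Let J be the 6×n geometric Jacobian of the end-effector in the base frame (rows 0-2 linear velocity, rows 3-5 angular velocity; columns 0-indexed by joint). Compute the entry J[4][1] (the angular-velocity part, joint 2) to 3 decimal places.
axis z_1 = (0.7071,-0.7071,0.0000); lever o_n−o_1 = (0.3536,-1.0607,0.8660)
cross product → J_v[:, 1] = (-0.6124,-0.6124,-0.5000)
J_ω[:, 1] = z_1
entry J[4][1] = -0.7071

-0.707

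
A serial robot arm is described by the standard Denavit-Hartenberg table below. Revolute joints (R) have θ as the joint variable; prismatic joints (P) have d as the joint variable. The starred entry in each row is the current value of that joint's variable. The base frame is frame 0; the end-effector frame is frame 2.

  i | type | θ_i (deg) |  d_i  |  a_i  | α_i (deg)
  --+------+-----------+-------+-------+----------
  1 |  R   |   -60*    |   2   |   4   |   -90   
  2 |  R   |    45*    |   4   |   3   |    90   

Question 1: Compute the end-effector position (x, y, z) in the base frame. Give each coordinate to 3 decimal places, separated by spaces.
after link 1: o_1 = (2.0000, -3.4641, 2.0000)
after link 2: o_2 = (6.5248, -3.3012, -0.1213)

6.525 -3.301 -0.121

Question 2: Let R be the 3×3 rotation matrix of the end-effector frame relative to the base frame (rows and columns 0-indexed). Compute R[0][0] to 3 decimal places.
End-effector x-axis (col 0 of R) = (0.3536,-0.6124,-0.7071)
R[0][0] = 0.3536

0.354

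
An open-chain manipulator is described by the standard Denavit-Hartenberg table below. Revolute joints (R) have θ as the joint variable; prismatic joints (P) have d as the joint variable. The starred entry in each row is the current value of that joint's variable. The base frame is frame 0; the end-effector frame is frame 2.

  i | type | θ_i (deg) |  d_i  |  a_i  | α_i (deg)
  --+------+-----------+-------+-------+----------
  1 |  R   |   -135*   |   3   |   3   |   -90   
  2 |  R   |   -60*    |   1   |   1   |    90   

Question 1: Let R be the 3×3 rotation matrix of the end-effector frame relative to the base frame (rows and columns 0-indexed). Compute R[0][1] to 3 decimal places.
0.707

End-effector y-axis (col 1 of R) = (0.7071,-0.7071,0.0000)
R[0][1] = 0.7071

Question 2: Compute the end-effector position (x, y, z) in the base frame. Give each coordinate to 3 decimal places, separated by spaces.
-1.768 -3.182 3.866

after link 1: o_1 = (-2.1213, -2.1213, 3.0000)
after link 2: o_2 = (-1.7678, -3.1820, 3.8660)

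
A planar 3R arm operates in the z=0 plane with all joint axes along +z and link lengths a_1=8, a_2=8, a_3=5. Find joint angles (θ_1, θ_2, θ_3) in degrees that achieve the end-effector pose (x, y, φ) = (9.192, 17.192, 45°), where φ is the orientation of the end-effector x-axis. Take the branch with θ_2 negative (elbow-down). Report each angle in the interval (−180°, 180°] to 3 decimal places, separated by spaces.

90.006 -45.009 0.004

wrist centre = target − a_3·(cos φ, sin φ) = (5.6565, 13.6565)
cos θ_2 = (218.4947−8²−8²)/(2·8·8) = 0.7070; θ_2 = -45.0095° (elbow-down)
β = atan2(13.6565,5.6565) = 67.5008°; ψ = atan2(-5.6578,13.6559) = -22.5047°
θ_1 = β − ψ = 90.0056°
θ_3 = φ − θ_1 − θ_2 = 0.0039° (wrapped to (-180°,180°])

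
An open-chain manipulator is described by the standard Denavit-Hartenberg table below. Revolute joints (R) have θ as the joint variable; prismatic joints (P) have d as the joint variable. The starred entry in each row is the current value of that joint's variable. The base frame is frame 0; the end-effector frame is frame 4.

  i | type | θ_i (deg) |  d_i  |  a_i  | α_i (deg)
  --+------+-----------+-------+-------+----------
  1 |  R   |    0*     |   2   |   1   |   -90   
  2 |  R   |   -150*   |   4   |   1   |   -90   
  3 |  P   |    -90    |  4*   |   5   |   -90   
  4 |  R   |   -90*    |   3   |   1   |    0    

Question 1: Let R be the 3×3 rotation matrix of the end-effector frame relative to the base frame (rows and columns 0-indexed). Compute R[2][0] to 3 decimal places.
0.866

End-effector x-axis (col 0 of R) = (0.5000,0.0000,0.8660)
R[2][0] = 0.8660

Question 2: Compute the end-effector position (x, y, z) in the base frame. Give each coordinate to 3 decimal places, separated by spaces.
0.036 9.000 8.330

after link 1: o_1 = (1.0000, 0.0000, 2.0000)
after link 2: o_2 = (0.1340, 4.0000, 2.5000)
after link 3: o_3 = (2.1340, 9.0000, 5.9641)
after link 4: o_4 = (0.0359, 9.0000, 8.3301)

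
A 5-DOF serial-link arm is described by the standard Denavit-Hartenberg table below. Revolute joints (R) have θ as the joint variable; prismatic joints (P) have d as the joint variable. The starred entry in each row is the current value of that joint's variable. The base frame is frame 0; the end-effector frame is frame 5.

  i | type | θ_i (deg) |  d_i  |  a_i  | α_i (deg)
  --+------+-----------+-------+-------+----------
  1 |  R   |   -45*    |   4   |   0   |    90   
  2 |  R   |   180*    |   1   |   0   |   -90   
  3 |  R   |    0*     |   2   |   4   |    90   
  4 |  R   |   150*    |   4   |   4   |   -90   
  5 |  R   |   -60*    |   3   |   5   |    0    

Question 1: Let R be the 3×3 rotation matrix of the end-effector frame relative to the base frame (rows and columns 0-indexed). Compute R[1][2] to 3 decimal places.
-0.354

End-effector z-axis (col 2 of R) = (0.3536,-0.3536,0.8660)
R[1][2] = -0.3536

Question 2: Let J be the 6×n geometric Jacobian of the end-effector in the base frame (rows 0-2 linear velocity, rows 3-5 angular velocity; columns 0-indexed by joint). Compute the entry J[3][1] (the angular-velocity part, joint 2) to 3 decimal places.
axis z_1 = (-0.7071,-0.7071,0.0000); lever o_n−o_1 = (-4.3847,-8.8100,-2.6519)
cross product → J_v[:, 1] = (1.8752,-1.8752,3.1292)
J_ω[:, 1] = z_1
entry J[3][1] = -0.7071

-0.707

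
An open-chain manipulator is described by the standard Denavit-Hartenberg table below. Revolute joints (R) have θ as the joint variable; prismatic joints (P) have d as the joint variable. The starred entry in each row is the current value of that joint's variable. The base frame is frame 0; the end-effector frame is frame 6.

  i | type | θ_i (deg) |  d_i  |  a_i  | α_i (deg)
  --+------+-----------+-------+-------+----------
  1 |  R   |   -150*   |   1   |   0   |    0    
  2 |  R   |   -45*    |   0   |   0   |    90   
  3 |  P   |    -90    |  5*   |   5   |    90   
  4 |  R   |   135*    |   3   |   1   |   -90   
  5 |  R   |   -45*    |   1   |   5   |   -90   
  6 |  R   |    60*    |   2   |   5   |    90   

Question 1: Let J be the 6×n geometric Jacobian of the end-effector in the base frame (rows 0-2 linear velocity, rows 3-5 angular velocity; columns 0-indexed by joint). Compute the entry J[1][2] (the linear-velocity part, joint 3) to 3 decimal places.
0.966

prismatic axis z_2 = (0.2588,0.9659,0.0000)
J_v[:, 2] = z_2; J_ω[:, 2] = (0,0,0)
entry J[1][2] = 0.9659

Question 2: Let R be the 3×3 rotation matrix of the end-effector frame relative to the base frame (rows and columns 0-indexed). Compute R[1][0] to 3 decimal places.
End-effector x-axis (col 0 of R) = (0.5647,0.7415,-0.3624)
R[1][0] = 0.7415

0.741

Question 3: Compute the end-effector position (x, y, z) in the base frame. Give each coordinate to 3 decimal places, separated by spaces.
after link 1: o_1 = (0.0000, 0.0000, 1.0000)
after link 2: o_2 = (0.0000, 0.0000, 1.0000)
after link 3: o_3 = (1.2941, 4.8296, -4.0000)
after link 4: o_4 = (4.3749, 4.7362, -3.2929)
after link 5: o_5 = (8.2540, 5.5529, -0.0858)
after link 6: o_6 = (9.9703, 10.5923, -0.8976)

9.970 10.592 -0.898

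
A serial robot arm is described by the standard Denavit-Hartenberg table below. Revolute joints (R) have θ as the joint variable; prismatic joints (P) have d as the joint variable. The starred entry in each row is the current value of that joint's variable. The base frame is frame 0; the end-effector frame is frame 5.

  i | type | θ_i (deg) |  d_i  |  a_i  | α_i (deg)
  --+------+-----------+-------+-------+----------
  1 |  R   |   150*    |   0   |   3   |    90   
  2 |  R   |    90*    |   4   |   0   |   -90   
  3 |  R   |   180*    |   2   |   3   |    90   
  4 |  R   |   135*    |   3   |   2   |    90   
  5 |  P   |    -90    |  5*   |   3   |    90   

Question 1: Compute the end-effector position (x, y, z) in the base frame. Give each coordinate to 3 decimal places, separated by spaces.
after link 1: o_1 = (-2.5981, 1.5000, 0.0000)
after link 2: o_2 = (-0.5981, 4.9641, 0.0000)
after link 3: o_3 = (1.1340, 3.9641, -3.0000)
after link 4: o_4 = (0.8587, 0.6589, -1.5858)
after link 5: o_5 = (5.4206, 1.4892, -5.1213)

5.421 1.489 -5.121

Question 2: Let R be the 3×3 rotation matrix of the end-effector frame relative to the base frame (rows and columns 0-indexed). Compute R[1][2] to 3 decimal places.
0.354

End-effector z-axis (col 2 of R) = (-0.6124,0.3536,-0.7071)
R[1][2] = 0.3536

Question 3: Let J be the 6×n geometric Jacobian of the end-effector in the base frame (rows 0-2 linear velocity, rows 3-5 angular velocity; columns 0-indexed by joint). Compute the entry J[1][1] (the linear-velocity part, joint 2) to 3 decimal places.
2.561

axis z_1 = (0.5000,0.8660,0.0000); lever o_n−o_1 = (8.0187,-0.0108,-5.1213)
cross product → J_v[:, 1] = (-4.4352,2.5607,-6.9497)
J_ω[:, 1] = z_1
entry J[1][1] = 2.5607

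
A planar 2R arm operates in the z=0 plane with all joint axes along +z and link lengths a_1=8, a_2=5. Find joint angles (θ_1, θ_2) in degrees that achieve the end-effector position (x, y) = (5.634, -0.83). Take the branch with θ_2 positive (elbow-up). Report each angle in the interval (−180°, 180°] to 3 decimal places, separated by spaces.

cos θ_2 = (32.4309−8²−5²)/(2·8·5) = -0.7071; θ_2 = 135.0006° (elbow-up)
β = atan2(-0.8300,5.6340) = -8.3805°; ψ = atan2(3.5355,4.4644) = 38.3766°
θ_1 = β − ψ = -46.7571°

-46.757 135.001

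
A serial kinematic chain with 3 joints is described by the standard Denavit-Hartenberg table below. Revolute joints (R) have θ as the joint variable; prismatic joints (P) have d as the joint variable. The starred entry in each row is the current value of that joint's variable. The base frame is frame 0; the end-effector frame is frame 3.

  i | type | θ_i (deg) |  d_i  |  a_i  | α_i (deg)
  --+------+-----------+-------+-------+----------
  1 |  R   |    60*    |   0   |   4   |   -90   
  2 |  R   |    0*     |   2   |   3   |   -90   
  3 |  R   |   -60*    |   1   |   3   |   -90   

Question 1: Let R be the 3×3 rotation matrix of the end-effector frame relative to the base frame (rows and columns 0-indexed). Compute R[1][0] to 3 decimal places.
End-effector x-axis (col 0 of R) = (-0.5000,0.8660,0.0000)
R[1][0] = 0.8660

0.866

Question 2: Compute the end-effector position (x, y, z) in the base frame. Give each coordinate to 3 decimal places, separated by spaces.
after link 1: o_1 = (2.0000, 3.4641, 0.0000)
after link 2: o_2 = (1.7679, 7.0622, 0.0000)
after link 3: o_3 = (0.2679, 9.6603, -1.0000)

0.268 9.660 -1.000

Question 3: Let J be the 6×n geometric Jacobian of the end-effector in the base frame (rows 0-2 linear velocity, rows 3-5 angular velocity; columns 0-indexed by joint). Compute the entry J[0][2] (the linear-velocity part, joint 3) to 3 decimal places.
axis z_2 = (-0.0000,0.0000,-1.0000); lever o_n−o_2 = (-1.5000,2.5981,-1.0000)
cross product → J_v[:, 2] = (2.5981,1.5000,-0.0000)
J_ω[:, 2] = z_2
entry J[0][2] = 2.5981

2.598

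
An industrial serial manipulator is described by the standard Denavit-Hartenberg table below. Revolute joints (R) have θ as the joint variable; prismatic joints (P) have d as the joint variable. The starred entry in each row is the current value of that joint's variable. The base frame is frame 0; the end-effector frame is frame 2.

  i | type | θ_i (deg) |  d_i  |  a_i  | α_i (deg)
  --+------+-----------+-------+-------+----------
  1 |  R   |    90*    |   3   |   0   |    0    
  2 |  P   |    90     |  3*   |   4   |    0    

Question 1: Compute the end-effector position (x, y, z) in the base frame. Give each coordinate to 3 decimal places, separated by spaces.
-4.000 0.000 6.000

after link 1: o_1 = (0.0000, 0.0000, 3.0000)
after link 2: o_2 = (-4.0000, 0.0000, 6.0000)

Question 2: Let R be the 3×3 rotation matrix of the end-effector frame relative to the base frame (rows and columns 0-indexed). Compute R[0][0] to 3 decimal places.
-1.000

End-effector x-axis (col 0 of R) = (-1.0000,0.0000,0.0000)
R[0][0] = -1.0000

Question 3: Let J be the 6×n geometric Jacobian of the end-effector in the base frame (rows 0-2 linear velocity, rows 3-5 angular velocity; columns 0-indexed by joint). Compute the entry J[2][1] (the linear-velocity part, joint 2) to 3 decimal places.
1.000

prismatic axis z_1 = (0.0000,0.0000,1.0000)
J_v[:, 1] = z_1; J_ω[:, 1] = (0,0,0)
entry J[2][1] = 1.0000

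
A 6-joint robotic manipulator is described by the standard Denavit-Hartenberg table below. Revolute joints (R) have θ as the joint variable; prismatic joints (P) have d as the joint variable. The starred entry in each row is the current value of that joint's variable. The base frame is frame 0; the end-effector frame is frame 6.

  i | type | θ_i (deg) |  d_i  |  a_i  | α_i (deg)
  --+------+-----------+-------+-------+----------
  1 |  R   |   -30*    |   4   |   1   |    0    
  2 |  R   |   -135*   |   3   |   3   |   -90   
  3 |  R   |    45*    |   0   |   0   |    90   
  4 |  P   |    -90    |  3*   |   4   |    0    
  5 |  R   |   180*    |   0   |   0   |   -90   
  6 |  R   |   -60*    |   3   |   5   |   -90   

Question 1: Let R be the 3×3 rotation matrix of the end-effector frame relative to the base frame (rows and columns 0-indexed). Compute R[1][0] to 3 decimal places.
-0.641

End-effector x-axis (col 0 of R) = (-0.4621,-0.6415,0.6124)
R[1][0] = -0.6415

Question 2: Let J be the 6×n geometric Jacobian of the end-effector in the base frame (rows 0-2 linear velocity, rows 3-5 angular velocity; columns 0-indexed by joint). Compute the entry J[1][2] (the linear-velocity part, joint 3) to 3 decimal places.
-1.891

axis z_2 = (0.2588,-0.9659,0.0000); lever o_n−o_2 = (-3.3458,0.6564,7.3045)
cross product → J_v[:, 2] = (-7.0556,-1.8905,-3.0619)
J_ω[:, 2] = z_2
entry J[1][2] = -1.8905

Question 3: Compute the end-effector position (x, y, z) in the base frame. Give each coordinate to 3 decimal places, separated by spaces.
-5.378 -0.620 14.305

after link 1: o_1 = (0.8660, -0.5000, 4.0000)
after link 2: o_2 = (-2.0318, -1.2765, 7.0000)
after link 3: o_3 = (-2.0318, -1.2765, 7.0000)
after link 4: o_4 = (-5.1161, 2.0382, 9.1213)
after link 5: o_5 = (-5.1161, 2.0382, 9.1213)
after link 6: o_6 = (-5.3775, -0.6200, 14.3045)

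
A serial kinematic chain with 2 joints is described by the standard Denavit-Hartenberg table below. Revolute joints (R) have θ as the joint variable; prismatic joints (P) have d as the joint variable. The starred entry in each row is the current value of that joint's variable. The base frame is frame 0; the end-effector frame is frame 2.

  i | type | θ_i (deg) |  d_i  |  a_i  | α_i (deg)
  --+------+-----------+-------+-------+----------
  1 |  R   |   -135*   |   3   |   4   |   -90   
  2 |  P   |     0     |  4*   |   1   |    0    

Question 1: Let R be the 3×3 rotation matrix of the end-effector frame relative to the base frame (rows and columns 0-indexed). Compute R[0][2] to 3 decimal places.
0.707

End-effector z-axis (col 2 of R) = (0.7071,-0.7071,0.0000)
R[0][2] = 0.7071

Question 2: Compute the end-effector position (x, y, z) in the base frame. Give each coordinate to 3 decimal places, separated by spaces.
after link 1: o_1 = (-2.8284, -2.8284, 3.0000)
after link 2: o_2 = (-0.7071, -6.3640, 3.0000)

-0.707 -6.364 3.000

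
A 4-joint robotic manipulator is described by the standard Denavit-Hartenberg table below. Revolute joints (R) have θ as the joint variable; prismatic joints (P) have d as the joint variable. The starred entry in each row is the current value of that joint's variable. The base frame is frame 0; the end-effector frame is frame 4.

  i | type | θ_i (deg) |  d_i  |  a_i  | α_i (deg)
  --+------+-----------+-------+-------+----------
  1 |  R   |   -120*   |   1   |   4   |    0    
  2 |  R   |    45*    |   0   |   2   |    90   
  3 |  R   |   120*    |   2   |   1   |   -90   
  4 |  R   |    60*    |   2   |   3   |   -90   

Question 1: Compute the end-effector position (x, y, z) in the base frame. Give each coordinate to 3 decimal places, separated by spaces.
after link 1: o_1 = (-2.0000, -3.4641, 1.0000)
after link 2: o_2 = (-1.4824, -5.3960, 1.0000)
after link 3: o_3 = (-3.5436, -5.4306, 1.8660)
after link 4: o_4 = (-1.6765, -2.3607, 2.1651)

-1.676 -2.361 2.165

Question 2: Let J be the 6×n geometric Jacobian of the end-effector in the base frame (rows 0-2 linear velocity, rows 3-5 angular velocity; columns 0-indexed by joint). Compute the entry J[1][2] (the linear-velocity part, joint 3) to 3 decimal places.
1.125

axis z_2 = (-0.9659,-0.2588,0.0000); lever o_n−o_2 = (-0.1941,3.0352,1.1651)
cross product → J_v[:, 2] = (-0.3015,1.1254,-2.9821)
J_ω[:, 2] = z_2
entry J[1][2] = 1.1254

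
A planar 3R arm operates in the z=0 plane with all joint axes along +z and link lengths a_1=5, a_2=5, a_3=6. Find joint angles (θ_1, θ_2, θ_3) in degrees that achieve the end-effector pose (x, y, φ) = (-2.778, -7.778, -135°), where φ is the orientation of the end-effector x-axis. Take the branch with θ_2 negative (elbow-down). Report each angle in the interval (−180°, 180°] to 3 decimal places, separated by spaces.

wrist centre = target − a_3·(cos φ, sin φ) = (1.4646, -3.5354)
cos θ_2 = (14.6439−5²−5²)/(2·5·5) = -0.7071; θ_2 = -135.0012° (elbow-down)
β = atan2(-3.5354,1.4646) = -67.4966°; ψ = atan2(-3.5355,1.4644) = -67.5006°
θ_1 = β − ψ = 0.0040°
θ_3 = φ − θ_1 − θ_2 = -0.0028° (wrapped to (-180°,180°])

0.004 -135.001 -0.003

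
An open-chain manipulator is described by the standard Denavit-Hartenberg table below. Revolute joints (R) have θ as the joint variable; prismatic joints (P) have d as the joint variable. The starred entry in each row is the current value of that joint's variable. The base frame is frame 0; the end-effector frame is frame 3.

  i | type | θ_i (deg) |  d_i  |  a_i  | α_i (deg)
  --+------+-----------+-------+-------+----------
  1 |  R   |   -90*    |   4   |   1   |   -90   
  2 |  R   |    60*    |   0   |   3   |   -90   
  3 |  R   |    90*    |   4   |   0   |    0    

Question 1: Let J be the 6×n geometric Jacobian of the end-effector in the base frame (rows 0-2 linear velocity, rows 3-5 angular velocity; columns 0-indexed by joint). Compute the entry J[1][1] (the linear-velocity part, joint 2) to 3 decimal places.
4.598

axis z_1 = (1.0000,0.0000,0.0000); lever o_n−o_1 = (0.0000,1.9641,-4.5981)
cross product → J_v[:, 1] = (-0.0000,4.5981,1.9641)
J_ω[:, 1] = z_1
entry J[1][1] = 4.5981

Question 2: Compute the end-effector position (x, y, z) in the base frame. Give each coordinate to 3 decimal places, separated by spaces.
after link 1: o_1 = (0.0000, -1.0000, 4.0000)
after link 2: o_2 = (0.0000, -2.5000, 1.4019)
after link 3: o_3 = (0.0000, 0.9641, -0.5981)

0.000 0.964 -0.598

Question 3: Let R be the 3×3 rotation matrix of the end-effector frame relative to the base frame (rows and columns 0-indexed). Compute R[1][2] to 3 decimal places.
End-effector z-axis (col 2 of R) = (0.0000,0.8660,-0.5000)
R[1][2] = 0.8660

0.866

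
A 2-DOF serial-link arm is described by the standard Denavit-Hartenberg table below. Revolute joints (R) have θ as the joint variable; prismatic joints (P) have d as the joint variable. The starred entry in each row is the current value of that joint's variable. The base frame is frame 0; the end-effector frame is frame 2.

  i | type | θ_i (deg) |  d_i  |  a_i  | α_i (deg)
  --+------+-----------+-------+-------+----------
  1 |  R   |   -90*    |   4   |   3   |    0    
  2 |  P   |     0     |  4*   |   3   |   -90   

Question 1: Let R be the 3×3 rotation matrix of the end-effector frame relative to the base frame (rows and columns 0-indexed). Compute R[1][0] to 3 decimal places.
End-effector x-axis (col 0 of R) = (0.0000,-1.0000,0.0000)
R[1][0] = -1.0000

-1.000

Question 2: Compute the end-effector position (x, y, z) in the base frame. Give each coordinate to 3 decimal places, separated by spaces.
0.000 -6.000 8.000

after link 1: o_1 = (0.0000, -3.0000, 4.0000)
after link 2: o_2 = (0.0000, -6.0000, 8.0000)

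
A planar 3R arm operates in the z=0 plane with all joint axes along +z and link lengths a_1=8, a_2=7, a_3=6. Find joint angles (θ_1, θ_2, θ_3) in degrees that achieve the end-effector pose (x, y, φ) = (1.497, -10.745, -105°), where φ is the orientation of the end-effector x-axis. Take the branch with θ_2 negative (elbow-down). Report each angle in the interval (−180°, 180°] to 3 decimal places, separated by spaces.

-0.000 -135.004 30.004

wrist centre = target − a_3·(cos φ, sin φ) = (3.0499, -4.9494)
cos θ_2 = (33.7990−8²−7²)/(2·8·7) = -0.7072; θ_2 = -135.0037° (elbow-down)
β = atan2(-4.9494,3.0499) = -58.3581°; ψ = atan2(-4.9494,3.0499) = -58.3578°
θ_1 = β − ψ = -0.0003°
θ_3 = φ − θ_1 − θ_2 = 30.0039° (wrapped to (-180°,180°])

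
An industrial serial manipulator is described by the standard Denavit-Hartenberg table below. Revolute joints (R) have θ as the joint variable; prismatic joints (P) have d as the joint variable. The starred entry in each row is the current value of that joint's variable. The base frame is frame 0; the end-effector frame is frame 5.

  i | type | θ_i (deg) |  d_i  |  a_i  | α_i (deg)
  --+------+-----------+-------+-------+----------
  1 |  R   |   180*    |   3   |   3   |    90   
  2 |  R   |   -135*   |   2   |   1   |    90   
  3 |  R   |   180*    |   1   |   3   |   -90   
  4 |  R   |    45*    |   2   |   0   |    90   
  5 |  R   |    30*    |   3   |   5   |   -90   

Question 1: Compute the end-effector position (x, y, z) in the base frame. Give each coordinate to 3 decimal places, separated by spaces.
-8.037 -2.500 8.121

after link 1: o_1 = (-3.0000, 0.0000, 3.0000)
after link 2: o_2 = (-2.2929, 2.0000, 2.2929)
after link 3: o_3 = (-3.7071, 2.0000, 5.1213)
after link 4: o_4 = (-3.7071, 0.0000, 5.1213)
after link 5: o_5 = (-8.0372, -2.5000, 8.1213)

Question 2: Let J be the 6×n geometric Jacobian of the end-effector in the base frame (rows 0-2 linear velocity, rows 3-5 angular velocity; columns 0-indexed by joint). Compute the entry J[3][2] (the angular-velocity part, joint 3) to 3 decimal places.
0.707

axis z_2 = (0.7071,-0.0000,0.7071); lever o_n−o_2 = (-5.7443,-4.5000,5.8284)
cross product → J_v[:, 2] = (3.1820,-8.1832,-3.1820)
J_ω[:, 2] = z_2
entry J[3][2] = 0.7071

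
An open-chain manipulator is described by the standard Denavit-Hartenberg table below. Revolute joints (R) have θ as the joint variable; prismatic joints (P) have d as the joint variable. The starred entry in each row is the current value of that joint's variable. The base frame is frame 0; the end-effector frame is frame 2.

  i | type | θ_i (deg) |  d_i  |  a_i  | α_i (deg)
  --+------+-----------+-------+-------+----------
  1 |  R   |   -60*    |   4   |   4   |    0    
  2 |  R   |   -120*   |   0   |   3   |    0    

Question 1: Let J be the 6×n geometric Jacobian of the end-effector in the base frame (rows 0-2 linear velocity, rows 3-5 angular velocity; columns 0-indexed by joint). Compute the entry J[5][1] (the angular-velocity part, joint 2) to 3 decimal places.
1.000

axis z_1 = (0.0000,0.0000,1.0000); lever o_n−o_1 = (-3.0000,-0.0000,0.0000)
cross product → J_v[:, 1] = (0.0000,-3.0000,0.0000)
J_ω[:, 1] = z_1
entry J[5][1] = 1.0000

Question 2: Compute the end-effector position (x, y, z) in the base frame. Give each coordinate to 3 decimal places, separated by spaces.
-1.000 -3.464 4.000

after link 1: o_1 = (2.0000, -3.4641, 4.0000)
after link 2: o_2 = (-1.0000, -3.4641, 4.0000)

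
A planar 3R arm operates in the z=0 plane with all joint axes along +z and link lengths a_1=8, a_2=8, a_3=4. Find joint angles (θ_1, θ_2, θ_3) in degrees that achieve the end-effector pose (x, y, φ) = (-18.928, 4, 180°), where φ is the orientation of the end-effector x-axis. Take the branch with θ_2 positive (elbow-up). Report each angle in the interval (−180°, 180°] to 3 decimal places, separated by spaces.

wrist centre = target − a_3·(cos φ, sin φ) = (-14.9280, 4.0000)
cos θ_2 = (238.8452−8²−8²)/(2·8·8) = 0.8660; θ_2 = 30.0054° (elbow-up)
β = atan2(4.0000,-14.9280) = 164.9998°; ψ = atan2(4.0007,14.9278) = 15.0027°
θ_1 = β − ψ = 149.9971°
θ_3 = φ − θ_1 − θ_2 = -0.0025° (wrapped to (-180°,180°])

149.997 30.005 -0.003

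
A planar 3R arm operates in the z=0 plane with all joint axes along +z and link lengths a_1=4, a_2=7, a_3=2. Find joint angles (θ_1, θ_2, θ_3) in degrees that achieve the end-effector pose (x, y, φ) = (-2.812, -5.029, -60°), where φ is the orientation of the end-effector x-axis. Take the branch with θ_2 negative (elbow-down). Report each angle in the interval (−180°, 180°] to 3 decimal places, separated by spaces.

-38.281 -135.001 113.282

wrist centre = target − a_3·(cos φ, sin φ) = (-3.8120, -3.2969)
cos θ_2 = (25.4012−4²−7²)/(2·4·7) = -0.7071; θ_2 = -135.0012° (elbow-down)
β = atan2(-3.2969,-3.8120) = -139.1439°; ψ = atan2(-4.9496,-0.9498) = -100.8631°
θ_1 = β − ψ = -38.2808°
θ_3 = φ − θ_1 − θ_2 = 113.2819° (wrapped to (-180°,180°])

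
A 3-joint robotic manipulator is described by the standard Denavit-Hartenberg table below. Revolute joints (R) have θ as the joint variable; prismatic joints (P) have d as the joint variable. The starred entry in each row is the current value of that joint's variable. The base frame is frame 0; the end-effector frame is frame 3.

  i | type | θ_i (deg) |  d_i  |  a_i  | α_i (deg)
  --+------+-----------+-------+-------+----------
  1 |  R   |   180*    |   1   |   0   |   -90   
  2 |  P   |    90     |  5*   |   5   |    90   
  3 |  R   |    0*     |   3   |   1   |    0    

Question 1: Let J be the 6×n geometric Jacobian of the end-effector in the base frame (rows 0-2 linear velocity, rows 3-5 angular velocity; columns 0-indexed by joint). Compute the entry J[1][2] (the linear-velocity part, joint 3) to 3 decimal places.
axis z_2 = (-1.0000,0.0000,0.0000); lever o_n−o_2 = (-3.0000,0.0000,-1.0000)
cross product → J_v[:, 2] = (-0.0000,-1.0000,0.0000)
J_ω[:, 2] = z_2
entry J[1][2] = -1.0000

-1.000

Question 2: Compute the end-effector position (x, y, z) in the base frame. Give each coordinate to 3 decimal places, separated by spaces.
after link 1: o_1 = (0.0000, 0.0000, 1.0000)
after link 2: o_2 = (-0.0000, -5.0000, -4.0000)
after link 3: o_3 = (-3.0000, -5.0000, -5.0000)

-3.000 -5.000 -5.000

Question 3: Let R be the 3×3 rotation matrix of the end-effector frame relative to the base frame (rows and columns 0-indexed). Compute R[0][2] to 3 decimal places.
-1.000

End-effector z-axis (col 2 of R) = (-1.0000,0.0000,0.0000)
R[0][2] = -1.0000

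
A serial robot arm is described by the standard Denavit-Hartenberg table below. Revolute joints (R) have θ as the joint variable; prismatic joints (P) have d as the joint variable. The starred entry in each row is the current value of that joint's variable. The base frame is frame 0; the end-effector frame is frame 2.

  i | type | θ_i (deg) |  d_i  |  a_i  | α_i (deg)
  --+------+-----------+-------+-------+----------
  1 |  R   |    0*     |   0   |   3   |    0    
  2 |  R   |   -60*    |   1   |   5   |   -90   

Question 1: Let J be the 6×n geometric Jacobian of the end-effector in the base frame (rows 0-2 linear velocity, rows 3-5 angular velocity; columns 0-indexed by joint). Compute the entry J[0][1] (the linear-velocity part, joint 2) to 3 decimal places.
4.330

axis z_1 = (0.0000,0.0000,1.0000); lever o_n−o_1 = (2.5000,-4.3301,1.0000)
cross product → J_v[:, 1] = (4.3301,2.5000,-0.0000)
J_ω[:, 1] = z_1
entry J[0][1] = 4.3301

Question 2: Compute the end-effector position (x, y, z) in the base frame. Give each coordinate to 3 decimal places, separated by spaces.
after link 1: o_1 = (3.0000, 0.0000, 0.0000)
after link 2: o_2 = (5.5000, -4.3301, 1.0000)

5.500 -4.330 1.000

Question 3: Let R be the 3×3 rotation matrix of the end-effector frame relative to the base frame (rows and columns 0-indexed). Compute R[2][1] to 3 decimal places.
-1.000

End-effector y-axis (col 1 of R) = (0.0000,0.0000,-1.0000)
R[2][1] = -1.0000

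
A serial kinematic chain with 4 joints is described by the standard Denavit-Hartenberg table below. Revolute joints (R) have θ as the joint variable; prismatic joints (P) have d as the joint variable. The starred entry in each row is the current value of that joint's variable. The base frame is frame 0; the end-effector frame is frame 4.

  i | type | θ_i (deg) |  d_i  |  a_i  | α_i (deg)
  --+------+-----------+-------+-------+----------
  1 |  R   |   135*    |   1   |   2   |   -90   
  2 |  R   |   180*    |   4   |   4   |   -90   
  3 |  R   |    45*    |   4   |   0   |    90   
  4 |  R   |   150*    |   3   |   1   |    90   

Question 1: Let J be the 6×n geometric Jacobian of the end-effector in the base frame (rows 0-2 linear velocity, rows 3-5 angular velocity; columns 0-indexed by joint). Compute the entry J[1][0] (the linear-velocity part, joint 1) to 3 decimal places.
axis z_0 = ẑ; lever o_n−o_0 = (-2.2802,-7.2426,5.5000)
cross product → J_v[:, 0] = (7.2426,-2.2802,0.0000)
J_ω[:, 0] = z_0
entry J[1][0] = -2.2802

-2.280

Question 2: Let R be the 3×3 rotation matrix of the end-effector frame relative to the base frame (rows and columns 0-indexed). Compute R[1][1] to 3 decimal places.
-1.000

End-effector y-axis (col 1 of R) = (-0.0000,-1.0000,-0.0000)
R[1][1] = -1.0000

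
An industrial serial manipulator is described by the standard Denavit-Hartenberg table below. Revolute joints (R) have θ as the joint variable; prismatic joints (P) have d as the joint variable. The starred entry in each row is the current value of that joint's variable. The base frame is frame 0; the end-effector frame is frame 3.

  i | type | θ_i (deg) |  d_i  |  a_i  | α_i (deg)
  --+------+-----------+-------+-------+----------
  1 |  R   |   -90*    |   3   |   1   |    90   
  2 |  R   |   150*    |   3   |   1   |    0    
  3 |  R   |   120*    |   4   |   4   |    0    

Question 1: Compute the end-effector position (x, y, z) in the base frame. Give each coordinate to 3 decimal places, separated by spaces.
-7.000 -0.134 -0.500

after link 1: o_1 = (0.0000, -1.0000, 3.0000)
after link 2: o_2 = (-3.0000, -0.1340, 3.5000)
after link 3: o_3 = (-7.0000, -0.1340, -0.5000)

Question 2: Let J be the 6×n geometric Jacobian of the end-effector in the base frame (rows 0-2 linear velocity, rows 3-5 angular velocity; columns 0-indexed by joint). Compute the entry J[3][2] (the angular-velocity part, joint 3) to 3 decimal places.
-1.000

axis z_2 = (-1.0000,-0.0000,0.0000); lever o_n−o_2 = (-4.0000,0.0000,-4.0000)
cross product → J_v[:, 2] = (0.0000,-4.0000,-0.0000)
J_ω[:, 2] = z_2
entry J[3][2] = -1.0000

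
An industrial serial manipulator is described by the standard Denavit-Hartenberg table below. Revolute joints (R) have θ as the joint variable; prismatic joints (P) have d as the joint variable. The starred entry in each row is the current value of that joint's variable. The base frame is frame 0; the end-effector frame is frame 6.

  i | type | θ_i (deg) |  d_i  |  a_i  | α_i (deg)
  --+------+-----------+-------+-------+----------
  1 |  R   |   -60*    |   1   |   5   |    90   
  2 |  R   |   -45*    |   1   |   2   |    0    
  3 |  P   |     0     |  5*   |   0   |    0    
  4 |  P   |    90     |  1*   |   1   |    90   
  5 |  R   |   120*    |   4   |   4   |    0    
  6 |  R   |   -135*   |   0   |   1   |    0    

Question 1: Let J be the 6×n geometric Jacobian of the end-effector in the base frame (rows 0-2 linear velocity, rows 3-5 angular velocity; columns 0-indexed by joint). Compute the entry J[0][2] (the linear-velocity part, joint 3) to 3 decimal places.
prismatic axis z_2 = (-0.8660,-0.5000,0.0000)
J_v[:, 2] = z_2; J_ω[:, 2] = (0,0,0)
entry J[0][2] = -0.8660

-0.866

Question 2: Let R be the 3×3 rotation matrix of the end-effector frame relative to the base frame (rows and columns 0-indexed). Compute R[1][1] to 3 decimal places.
End-effector y-axis (col 1 of R) = (-0.7450,-0.6415,0.1830)
R[1][1] = -0.6415

-0.641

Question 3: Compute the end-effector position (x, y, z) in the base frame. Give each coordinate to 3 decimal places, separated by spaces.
after link 1: o_1 = (2.5000, -4.3301, 1.0000)
after link 2: o_2 = (2.3411, -6.0549, -0.4142)
after link 3: o_3 = (-1.9890, -8.5549, -0.4142)
after link 4: o_4 = (-2.5015, -9.6672, 0.2929)
after link 5: o_5 = (-4.7944, -12.6240, -3.9497)
after link 6: o_6 = (-4.2288, -13.0861, -3.2667)

-4.229 -13.086 -3.267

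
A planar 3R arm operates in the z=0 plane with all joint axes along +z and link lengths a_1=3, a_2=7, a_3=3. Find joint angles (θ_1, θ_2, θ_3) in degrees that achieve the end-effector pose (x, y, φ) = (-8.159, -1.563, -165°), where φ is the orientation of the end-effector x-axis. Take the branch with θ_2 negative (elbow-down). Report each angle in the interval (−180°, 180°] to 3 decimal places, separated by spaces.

-59.992 -135.005 29.997

wrist centre = target − a_3·(cos φ, sin φ) = (-5.2612, -0.7865)
cos θ_2 = (28.2991−3²−7²)/(2·3·7) = -0.7072; θ_2 = -135.0046° (elbow-down)
β = atan2(-0.7865,-5.2612) = -171.4974°; ψ = atan2(-4.9493,-1.9501) = -111.5055°
θ_1 = β − ψ = -59.9919°
θ_3 = φ − θ_1 − θ_2 = 29.9965° (wrapped to (-180°,180°])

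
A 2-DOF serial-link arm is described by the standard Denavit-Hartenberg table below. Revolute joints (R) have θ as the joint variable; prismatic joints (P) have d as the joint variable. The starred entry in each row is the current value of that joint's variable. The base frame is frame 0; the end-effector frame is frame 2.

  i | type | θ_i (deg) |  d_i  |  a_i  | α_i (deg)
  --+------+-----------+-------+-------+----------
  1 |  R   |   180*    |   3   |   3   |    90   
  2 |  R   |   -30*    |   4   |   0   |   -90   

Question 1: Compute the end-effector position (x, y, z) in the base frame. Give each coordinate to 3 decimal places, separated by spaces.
-3.000 4.000 3.000

after link 1: o_1 = (-3.0000, 0.0000, 3.0000)
after link 2: o_2 = (-3.0000, 4.0000, 3.0000)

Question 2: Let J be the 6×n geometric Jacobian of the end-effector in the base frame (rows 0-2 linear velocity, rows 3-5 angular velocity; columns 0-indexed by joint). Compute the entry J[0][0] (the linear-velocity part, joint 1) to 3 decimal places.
-4.000

axis z_0 = ẑ; lever o_n−o_0 = (-3.0000,4.0000,3.0000)
cross product → J_v[:, 0] = (-4.0000,-3.0000,0.0000)
J_ω[:, 0] = z_0
entry J[0][0] = -4.0000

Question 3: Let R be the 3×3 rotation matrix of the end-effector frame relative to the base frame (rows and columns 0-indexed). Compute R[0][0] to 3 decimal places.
-0.866

End-effector x-axis (col 0 of R) = (-0.8660,0.0000,-0.5000)
R[0][0] = -0.8660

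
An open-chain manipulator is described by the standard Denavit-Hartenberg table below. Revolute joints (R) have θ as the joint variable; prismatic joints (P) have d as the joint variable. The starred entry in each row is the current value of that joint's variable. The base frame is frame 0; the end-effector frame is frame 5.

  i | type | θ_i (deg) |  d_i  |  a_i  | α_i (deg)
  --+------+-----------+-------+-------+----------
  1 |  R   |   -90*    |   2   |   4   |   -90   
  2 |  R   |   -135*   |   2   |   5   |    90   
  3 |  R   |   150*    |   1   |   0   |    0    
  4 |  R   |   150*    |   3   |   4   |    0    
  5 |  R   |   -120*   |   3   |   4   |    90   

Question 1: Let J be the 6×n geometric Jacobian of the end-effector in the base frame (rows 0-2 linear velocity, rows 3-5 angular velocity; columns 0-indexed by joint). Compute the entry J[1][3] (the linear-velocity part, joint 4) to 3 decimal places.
axis z_3 = (0.0000,0.7071,-0.7071); lever o_n−o_3 = (-3.4641,2.8284,-5.6569)
cross product → J_v[:, 3] = (-2.0000,2.4495,2.4495)
J_ω[:, 3] = z_3
entry J[1][3] = 2.4495

2.449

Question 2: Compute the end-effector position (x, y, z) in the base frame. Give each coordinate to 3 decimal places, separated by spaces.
-1.464 3.071 -0.828

after link 1: o_1 = (0.0000, -4.0000, 2.0000)
after link 2: o_2 = (2.0000, -0.4645, 5.5355)
after link 3: o_3 = (2.0000, 0.2426, 4.8284)
after link 4: o_4 = (-1.4641, 3.7782, 4.1213)
after link 5: o_5 = (-1.4641, 3.0711, -0.8284)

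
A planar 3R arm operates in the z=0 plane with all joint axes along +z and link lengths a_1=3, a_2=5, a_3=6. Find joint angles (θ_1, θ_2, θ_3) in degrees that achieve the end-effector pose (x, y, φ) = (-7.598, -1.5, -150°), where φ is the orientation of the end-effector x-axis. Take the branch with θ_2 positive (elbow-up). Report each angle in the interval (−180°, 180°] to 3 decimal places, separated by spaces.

29.997 150.001 30.002

wrist centre = target − a_3·(cos φ, sin φ) = (-2.4018, 1.5000)
cos θ_2 = (8.0189−3²−5²)/(2·3·5) = -0.8660; θ_2 = 150.0014° (elbow-up)
β = atan2(1.5000,-2.4018) = 148.0144°; ψ = atan2(2.4999,-1.3302) = 118.0173°
θ_1 = β − ψ = 29.9971°
θ_3 = φ − θ_1 − θ_2 = 30.0015° (wrapped to (-180°,180°])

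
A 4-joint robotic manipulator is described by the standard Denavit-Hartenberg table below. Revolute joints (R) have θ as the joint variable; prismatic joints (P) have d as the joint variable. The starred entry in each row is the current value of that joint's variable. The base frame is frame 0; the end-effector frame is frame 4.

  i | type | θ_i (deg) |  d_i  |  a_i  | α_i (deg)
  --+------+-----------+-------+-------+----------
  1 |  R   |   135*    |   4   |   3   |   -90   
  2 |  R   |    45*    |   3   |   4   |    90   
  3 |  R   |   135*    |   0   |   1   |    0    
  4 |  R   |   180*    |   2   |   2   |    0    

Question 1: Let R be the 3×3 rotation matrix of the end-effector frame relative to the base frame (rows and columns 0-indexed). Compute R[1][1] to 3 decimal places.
End-effector y-axis (col 1 of R) = (-0.8536,-0.1464,-0.5000)
R[1][1] = -0.1464

-0.146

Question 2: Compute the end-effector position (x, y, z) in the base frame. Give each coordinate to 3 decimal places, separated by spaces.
-7.096 3.854 2.086

after link 1: o_1 = (-2.1213, 2.1213, 4.0000)
after link 2: o_2 = (-6.2426, 2.0000, 1.1716)
after link 3: o_3 = (-6.3891, 1.1464, 1.6716)
after link 4: o_4 = (-7.0962, 3.8536, 2.0858)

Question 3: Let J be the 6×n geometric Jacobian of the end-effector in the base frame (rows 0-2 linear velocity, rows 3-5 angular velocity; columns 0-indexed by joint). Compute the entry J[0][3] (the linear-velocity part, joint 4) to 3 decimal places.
axis z_3 = (-0.5000,0.5000,0.7071); lever o_n−o_3 = (-0.7071,2.7071,0.4142)
cross product → J_v[:, 3] = (-1.7071,-0.2929,-1.0000)
J_ω[:, 3] = z_3
entry J[0][3] = -1.7071

-1.707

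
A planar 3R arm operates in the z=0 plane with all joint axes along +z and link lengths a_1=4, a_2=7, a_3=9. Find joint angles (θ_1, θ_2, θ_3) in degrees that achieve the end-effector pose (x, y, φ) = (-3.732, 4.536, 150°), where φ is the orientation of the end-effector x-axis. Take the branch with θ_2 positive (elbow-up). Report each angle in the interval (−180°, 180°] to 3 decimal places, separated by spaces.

-119.997 149.999 119.998

wrist centre = target − a_3·(cos φ, sin φ) = (4.0622, 0.0360)
cos θ_2 = (16.5030−4²−7²)/(2·4·7) = -0.8660; θ_2 = 149.9991° (elbow-up)
β = atan2(0.0360,4.0622) = 0.5077°; ψ = atan2(3.5001,-2.0621) = 120.5050°
θ_1 = β − ψ = -119.9973°
θ_3 = φ − θ_1 − θ_2 = 119.9981° (wrapped to (-180°,180°])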